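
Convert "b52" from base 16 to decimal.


Input: "b52" in base 16
Positional expansion:
  Digit 'b' (value 11) x 16^2 = 2816
  Digit '5' (value 5) x 16^1 = 80
  Digit '2' (value 2) x 16^0 = 2
Sum = 2898

2898


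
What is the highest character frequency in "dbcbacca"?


Input: dbcbacca
Character counts:
  'a': 2
  'b': 2
  'c': 3
  'd': 1
Maximum frequency: 3

3


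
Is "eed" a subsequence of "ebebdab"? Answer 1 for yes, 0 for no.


Check if "eed" is a subsequence of "ebebdab"
Greedy scan:
  Position 0 ('e'): matches sub[0] = 'e'
  Position 1 ('b'): no match needed
  Position 2 ('e'): matches sub[1] = 'e'
  Position 3 ('b'): no match needed
  Position 4 ('d'): matches sub[2] = 'd'
  Position 5 ('a'): no match needed
  Position 6 ('b'): no match needed
All 3 characters matched => is a subsequence

1


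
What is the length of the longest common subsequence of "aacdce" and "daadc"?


LCS of "aacdce" and "daadc"
DP table:
           d    a    a    d    c
      0    0    0    0    0    0
  a   0    0    1    1    1    1
  a   0    0    1    2    2    2
  c   0    0    1    2    2    3
  d   0    1    1    2    3    3
  c   0    1    1    2    3    4
  e   0    1    1    2    3    4
LCS length = dp[6][5] = 4

4


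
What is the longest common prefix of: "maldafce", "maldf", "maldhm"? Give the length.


Words: maldafce, maldf, maldhm
  Position 0: all 'm' => match
  Position 1: all 'a' => match
  Position 2: all 'l' => match
  Position 3: all 'd' => match
  Position 4: ('a', 'f', 'h') => mismatch, stop
LCP = "mald" (length 4)

4


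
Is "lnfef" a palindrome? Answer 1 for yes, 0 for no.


Input: lnfef
Reversed: fefnl
  Compare pos 0 ('l') with pos 4 ('f'): MISMATCH
  Compare pos 1 ('n') with pos 3 ('e'): MISMATCH
Result: not a palindrome

0


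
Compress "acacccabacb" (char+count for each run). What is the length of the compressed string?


Input: acacccabacb
Runs:
  'a' x 1 => "a1"
  'c' x 1 => "c1"
  'a' x 1 => "a1"
  'c' x 3 => "c3"
  'a' x 1 => "a1"
  'b' x 1 => "b1"
  'a' x 1 => "a1"
  'c' x 1 => "c1"
  'b' x 1 => "b1"
Compressed: "a1c1a1c3a1b1a1c1b1"
Compressed length: 18

18


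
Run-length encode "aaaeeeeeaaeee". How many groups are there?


Input: aaaeeeeeaaeee
Scanning for consecutive runs:
  Group 1: 'a' x 3 (positions 0-2)
  Group 2: 'e' x 5 (positions 3-7)
  Group 3: 'a' x 2 (positions 8-9)
  Group 4: 'e' x 3 (positions 10-12)
Total groups: 4

4


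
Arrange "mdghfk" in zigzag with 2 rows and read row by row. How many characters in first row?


Zigzag "mdghfk" into 2 rows:
Placing characters:
  'm' => row 0
  'd' => row 1
  'g' => row 0
  'h' => row 1
  'f' => row 0
  'k' => row 1
Rows:
  Row 0: "mgf"
  Row 1: "dhk"
First row length: 3

3


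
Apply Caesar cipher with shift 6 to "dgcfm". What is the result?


Caesar cipher: shift "dgcfm" by 6
  'd' (pos 3) + 6 = pos 9 = 'j'
  'g' (pos 6) + 6 = pos 12 = 'm'
  'c' (pos 2) + 6 = pos 8 = 'i'
  'f' (pos 5) + 6 = pos 11 = 'l'
  'm' (pos 12) + 6 = pos 18 = 's'
Result: jmils

jmils


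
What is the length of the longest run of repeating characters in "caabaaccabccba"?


Input: "caabaaccabccba"
Scanning for longest run:
  Position 1 ('a'): new char, reset run to 1
  Position 2 ('a'): continues run of 'a', length=2
  Position 3 ('b'): new char, reset run to 1
  Position 4 ('a'): new char, reset run to 1
  Position 5 ('a'): continues run of 'a', length=2
  Position 6 ('c'): new char, reset run to 1
  Position 7 ('c'): continues run of 'c', length=2
  Position 8 ('a'): new char, reset run to 1
  Position 9 ('b'): new char, reset run to 1
  Position 10 ('c'): new char, reset run to 1
  Position 11 ('c'): continues run of 'c', length=2
  Position 12 ('b'): new char, reset run to 1
  Position 13 ('a'): new char, reset run to 1
Longest run: 'a' with length 2

2


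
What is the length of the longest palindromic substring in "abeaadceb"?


Input: "abeaadceb"
Checking substrings for palindromes:
  [3:5] "aa" (len 2) => palindrome
Longest palindromic substring: "aa" with length 2

2


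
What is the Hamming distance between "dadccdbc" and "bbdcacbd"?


Comparing "dadccdbc" and "bbdcacbd" position by position:
  Position 0: 'd' vs 'b' => differ
  Position 1: 'a' vs 'b' => differ
  Position 2: 'd' vs 'd' => same
  Position 3: 'c' vs 'c' => same
  Position 4: 'c' vs 'a' => differ
  Position 5: 'd' vs 'c' => differ
  Position 6: 'b' vs 'b' => same
  Position 7: 'c' vs 'd' => differ
Total differences (Hamming distance): 5

5


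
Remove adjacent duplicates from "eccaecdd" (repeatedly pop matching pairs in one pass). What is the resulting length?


Input: eccaecdd
Stack-based adjacent duplicate removal:
  Read 'e': push. Stack: e
  Read 'c': push. Stack: ec
  Read 'c': matches stack top 'c' => pop. Stack: e
  Read 'a': push. Stack: ea
  Read 'e': push. Stack: eae
  Read 'c': push. Stack: eaec
  Read 'd': push. Stack: eaecd
  Read 'd': matches stack top 'd' => pop. Stack: eaec
Final stack: "eaec" (length 4)

4


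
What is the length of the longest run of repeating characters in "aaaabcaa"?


Input: "aaaabcaa"
Scanning for longest run:
  Position 1 ('a'): continues run of 'a', length=2
  Position 2 ('a'): continues run of 'a', length=3
  Position 3 ('a'): continues run of 'a', length=4
  Position 4 ('b'): new char, reset run to 1
  Position 5 ('c'): new char, reset run to 1
  Position 6 ('a'): new char, reset run to 1
  Position 7 ('a'): continues run of 'a', length=2
Longest run: 'a' with length 4

4


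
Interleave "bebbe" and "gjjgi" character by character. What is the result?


Interleaving "bebbe" and "gjjgi":
  Position 0: 'b' from first, 'g' from second => "bg"
  Position 1: 'e' from first, 'j' from second => "ej"
  Position 2: 'b' from first, 'j' from second => "bj"
  Position 3: 'b' from first, 'g' from second => "bg"
  Position 4: 'e' from first, 'i' from second => "ei"
Result: bgejbjbgei

bgejbjbgei


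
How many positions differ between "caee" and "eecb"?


Comparing "caee" and "eecb" position by position:
  Position 0: 'c' vs 'e' => DIFFER
  Position 1: 'a' vs 'e' => DIFFER
  Position 2: 'e' vs 'c' => DIFFER
  Position 3: 'e' vs 'b' => DIFFER
Positions that differ: 4

4


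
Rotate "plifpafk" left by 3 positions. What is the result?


Input: "plifpafk", rotate left by 3
First 3 characters: "pli"
Remaining characters: "fpafk"
Concatenate remaining + first: "fpafk" + "pli" = "fpafkpli"

fpafkpli


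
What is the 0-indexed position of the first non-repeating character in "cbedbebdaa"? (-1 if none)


Input: cbedbebdaa
Character frequencies:
  'a': 2
  'b': 3
  'c': 1
  'd': 2
  'e': 2
Scanning left to right for freq == 1:
  Position 0 ('c'): unique! => answer = 0

0


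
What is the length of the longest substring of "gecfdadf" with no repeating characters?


Input: "gecfdadf"
Sliding window (track last position of each char):
  Position 0 ('g'): window [0,0] length 1 -- new best
  Position 1 ('e'): window [0,1] length 2 -- new best
  Position 2 ('c'): window [0,2] length 3 -- new best
  Position 3 ('f'): window [0,3] length 4 -- new best
  Position 4 ('d'): window [0,4] length 5 -- new best
  Position 5 ('a'): window [0,5] length 6 -- new best
  Position 6 ('d'): repeat (last at 4), move window start to 5
  Position 6 ('d'): window [5,6] length 2
  Position 7 ('f'): window [5,7] length 3
Longest substring with no repeats: "gecfda" with length 6

6


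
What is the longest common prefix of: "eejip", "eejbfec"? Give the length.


Words: eejip, eejbfec
  Position 0: all 'e' => match
  Position 1: all 'e' => match
  Position 2: all 'j' => match
  Position 3: ('i', 'b') => mismatch, stop
LCP = "eej" (length 3)

3


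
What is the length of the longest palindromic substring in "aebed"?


Input: "aebed"
Checking substrings for palindromes:
  [1:4] "ebe" (len 3) => palindrome
Longest palindromic substring: "ebe" with length 3

3


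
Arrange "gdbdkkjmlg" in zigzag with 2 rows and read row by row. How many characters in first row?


Zigzag "gdbdkkjmlg" into 2 rows:
Placing characters:
  'g' => row 0
  'd' => row 1
  'b' => row 0
  'd' => row 1
  'k' => row 0
  'k' => row 1
  'j' => row 0
  'm' => row 1
  'l' => row 0
  'g' => row 1
Rows:
  Row 0: "gbkjl"
  Row 1: "ddkmg"
First row length: 5

5


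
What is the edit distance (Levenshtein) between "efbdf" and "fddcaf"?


Computing edit distance: "efbdf" -> "fddcaf"
DP table:
           f    d    d    c    a    f
      0    1    2    3    4    5    6
  e   1    1    2    3    4    5    6
  f   2    1    2    3    4    5    5
  b   3    2    2    3    4    5    6
  d   4    3    2    2    3    4    5
  f   5    4    3    3    3    4    4
Edit distance = dp[5][6] = 4

4


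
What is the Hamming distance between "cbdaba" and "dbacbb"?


Comparing "cbdaba" and "dbacbb" position by position:
  Position 0: 'c' vs 'd' => differ
  Position 1: 'b' vs 'b' => same
  Position 2: 'd' vs 'a' => differ
  Position 3: 'a' vs 'c' => differ
  Position 4: 'b' vs 'b' => same
  Position 5: 'a' vs 'b' => differ
Total differences (Hamming distance): 4

4


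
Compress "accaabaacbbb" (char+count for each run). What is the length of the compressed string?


Input: accaabaacbbb
Runs:
  'a' x 1 => "a1"
  'c' x 2 => "c2"
  'a' x 2 => "a2"
  'b' x 1 => "b1"
  'a' x 2 => "a2"
  'c' x 1 => "c1"
  'b' x 3 => "b3"
Compressed: "a1c2a2b1a2c1b3"
Compressed length: 14

14


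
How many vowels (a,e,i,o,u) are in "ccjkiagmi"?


Input: ccjkiagmi
Checking each character:
  'c' at position 0: consonant
  'c' at position 1: consonant
  'j' at position 2: consonant
  'k' at position 3: consonant
  'i' at position 4: vowel (running total: 1)
  'a' at position 5: vowel (running total: 2)
  'g' at position 6: consonant
  'm' at position 7: consonant
  'i' at position 8: vowel (running total: 3)
Total vowels: 3

3


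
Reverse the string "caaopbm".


Input: caaopbm
Reading characters right to left:
  Position 6: 'm'
  Position 5: 'b'
  Position 4: 'p'
  Position 3: 'o'
  Position 2: 'a'
  Position 1: 'a'
  Position 0: 'c'
Reversed: mbpoaac

mbpoaac


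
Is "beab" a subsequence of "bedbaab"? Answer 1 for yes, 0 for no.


Check if "beab" is a subsequence of "bedbaab"
Greedy scan:
  Position 0 ('b'): matches sub[0] = 'b'
  Position 1 ('e'): matches sub[1] = 'e'
  Position 2 ('d'): no match needed
  Position 3 ('b'): no match needed
  Position 4 ('a'): matches sub[2] = 'a'
  Position 5 ('a'): no match needed
  Position 6 ('b'): matches sub[3] = 'b'
All 4 characters matched => is a subsequence

1


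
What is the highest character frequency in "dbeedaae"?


Input: dbeedaae
Character counts:
  'a': 2
  'b': 1
  'd': 2
  'e': 3
Maximum frequency: 3

3


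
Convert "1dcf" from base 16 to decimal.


Input: "1dcf" in base 16
Positional expansion:
  Digit '1' (value 1) x 16^3 = 4096
  Digit 'd' (value 13) x 16^2 = 3328
  Digit 'c' (value 12) x 16^1 = 192
  Digit 'f' (value 15) x 16^0 = 15
Sum = 7631

7631


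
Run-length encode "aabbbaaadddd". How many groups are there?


Input: aabbbaaadddd
Scanning for consecutive runs:
  Group 1: 'a' x 2 (positions 0-1)
  Group 2: 'b' x 3 (positions 2-4)
  Group 3: 'a' x 3 (positions 5-7)
  Group 4: 'd' x 4 (positions 8-11)
Total groups: 4

4


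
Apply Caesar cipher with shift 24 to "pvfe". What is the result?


Caesar cipher: shift "pvfe" by 24
  'p' (pos 15) + 24 = pos 13 = 'n'
  'v' (pos 21) + 24 = pos 19 = 't'
  'f' (pos 5) + 24 = pos 3 = 'd'
  'e' (pos 4) + 24 = pos 2 = 'c'
Result: ntdc

ntdc


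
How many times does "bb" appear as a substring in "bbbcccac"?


Searching for "bb" in "bbbcccac"
Scanning each position:
  Position 0: "bb" => MATCH
  Position 1: "bb" => MATCH
  Position 2: "bc" => no
  Position 3: "cc" => no
  Position 4: "cc" => no
  Position 5: "ca" => no
  Position 6: "ac" => no
Total occurrences: 2

2


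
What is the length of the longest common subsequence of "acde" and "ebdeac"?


LCS of "acde" and "ebdeac"
DP table:
           e    b    d    e    a    c
      0    0    0    0    0    0    0
  a   0    0    0    0    0    1    1
  c   0    0    0    0    0    1    2
  d   0    0    0    1    1    1    2
  e   0    1    1    1    2    2    2
LCS length = dp[4][6] = 2

2


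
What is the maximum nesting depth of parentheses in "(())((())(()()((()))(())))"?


Input: "(())((())(()()((()))(())))"
Tracking depth:
  Position 0 '(': depth becomes 1
  Position 1 '(': depth becomes 2
  Position 2 ')': depth becomes 1
  Position 3 ')': depth becomes 0
  Position 4 '(': depth becomes 1
  Position 5 '(': depth becomes 2
  Position 6 '(': depth becomes 3
  Position 7 ')': depth becomes 2
  Position 8 ')': depth becomes 1
  Position 9 '(': depth becomes 2
  Position 10 '(': depth becomes 3
  Position 11 ')': depth becomes 2
  Position 12 '(': depth becomes 3
  Position 13 ')': depth becomes 2
  Position 14 '(': depth becomes 3
  Position 15 '(': depth becomes 4
  Position 16 '(': depth becomes 5
  Position 17 ')': depth becomes 4
  Position 18 ')': depth becomes 3
  Position 19 ')': depth becomes 2
  Position 20 '(': depth becomes 3
  Position 21 '(': depth becomes 4
  Position 22 ')': depth becomes 3
  Position 23 ')': depth becomes 2
  Position 24 ')': depth becomes 1
  Position 25 ')': depth becomes 0
Maximum depth reached: 5

5


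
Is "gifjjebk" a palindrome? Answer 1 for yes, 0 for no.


Input: gifjjebk
Reversed: kbejjfig
  Compare pos 0 ('g') with pos 7 ('k'): MISMATCH
  Compare pos 1 ('i') with pos 6 ('b'): MISMATCH
  Compare pos 2 ('f') with pos 5 ('e'): MISMATCH
  Compare pos 3 ('j') with pos 4 ('j'): match
Result: not a palindrome

0


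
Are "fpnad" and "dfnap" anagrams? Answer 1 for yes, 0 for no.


Strings: "fpnad", "dfnap"
Sorted first:  adfnp
Sorted second: adfnp
Sorted forms match => anagrams

1


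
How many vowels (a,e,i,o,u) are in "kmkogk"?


Input: kmkogk
Checking each character:
  'k' at position 0: consonant
  'm' at position 1: consonant
  'k' at position 2: consonant
  'o' at position 3: vowel (running total: 1)
  'g' at position 4: consonant
  'k' at position 5: consonant
Total vowels: 1

1


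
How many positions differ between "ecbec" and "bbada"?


Comparing "ecbec" and "bbada" position by position:
  Position 0: 'e' vs 'b' => DIFFER
  Position 1: 'c' vs 'b' => DIFFER
  Position 2: 'b' vs 'a' => DIFFER
  Position 3: 'e' vs 'd' => DIFFER
  Position 4: 'c' vs 'a' => DIFFER
Positions that differ: 5

5


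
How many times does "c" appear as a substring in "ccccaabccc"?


Searching for "c" in "ccccaabccc"
Scanning each position:
  Position 0: "c" => MATCH
  Position 1: "c" => MATCH
  Position 2: "c" => MATCH
  Position 3: "c" => MATCH
  Position 4: "a" => no
  Position 5: "a" => no
  Position 6: "b" => no
  Position 7: "c" => MATCH
  Position 8: "c" => MATCH
  Position 9: "c" => MATCH
Total occurrences: 7

7


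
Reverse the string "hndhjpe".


Input: hndhjpe
Reading characters right to left:
  Position 6: 'e'
  Position 5: 'p'
  Position 4: 'j'
  Position 3: 'h'
  Position 2: 'd'
  Position 1: 'n'
  Position 0: 'h'
Reversed: epjhdnh

epjhdnh


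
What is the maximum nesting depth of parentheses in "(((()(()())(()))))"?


Input: "(((()(()())(()))))"
Tracking depth:
  Position 0 '(': depth becomes 1
  Position 1 '(': depth becomes 2
  Position 2 '(': depth becomes 3
  Position 3 '(': depth becomes 4
  Position 4 ')': depth becomes 3
  Position 5 '(': depth becomes 4
  Position 6 '(': depth becomes 5
  Position 7 ')': depth becomes 4
  Position 8 '(': depth becomes 5
  Position 9 ')': depth becomes 4
  Position 10 ')': depth becomes 3
  Position 11 '(': depth becomes 4
  Position 12 '(': depth becomes 5
  Position 13 ')': depth becomes 4
  Position 14 ')': depth becomes 3
  Position 15 ')': depth becomes 2
  Position 16 ')': depth becomes 1
  Position 17 ')': depth becomes 0
Maximum depth reached: 5

5


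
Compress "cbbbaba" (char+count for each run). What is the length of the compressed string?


Input: cbbbaba
Runs:
  'c' x 1 => "c1"
  'b' x 3 => "b3"
  'a' x 1 => "a1"
  'b' x 1 => "b1"
  'a' x 1 => "a1"
Compressed: "c1b3a1b1a1"
Compressed length: 10

10


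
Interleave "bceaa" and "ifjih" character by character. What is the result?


Interleaving "bceaa" and "ifjih":
  Position 0: 'b' from first, 'i' from second => "bi"
  Position 1: 'c' from first, 'f' from second => "cf"
  Position 2: 'e' from first, 'j' from second => "ej"
  Position 3: 'a' from first, 'i' from second => "ai"
  Position 4: 'a' from first, 'h' from second => "ah"
Result: bicfejaiah

bicfejaiah


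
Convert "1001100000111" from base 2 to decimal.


Input: "1001100000111" in base 2
Positional expansion:
  Digit '1' (value 1) x 2^12 = 4096
  Digit '0' (value 0) x 2^11 = 0
  Digit '0' (value 0) x 2^10 = 0
  Digit '1' (value 1) x 2^9 = 512
  Digit '1' (value 1) x 2^8 = 256
  Digit '0' (value 0) x 2^7 = 0
  Digit '0' (value 0) x 2^6 = 0
  Digit '0' (value 0) x 2^5 = 0
  Digit '0' (value 0) x 2^4 = 0
  Digit '0' (value 0) x 2^3 = 0
  Digit '1' (value 1) x 2^2 = 4
  Digit '1' (value 1) x 2^1 = 2
  Digit '1' (value 1) x 2^0 = 1
Sum = 4871

4871


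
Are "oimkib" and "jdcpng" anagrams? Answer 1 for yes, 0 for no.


Strings: "oimkib", "jdcpng"
Sorted first:  biikmo
Sorted second: cdgjnp
Differ at position 0: 'b' vs 'c' => not anagrams

0


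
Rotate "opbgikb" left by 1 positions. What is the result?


Input: "opbgikb", rotate left by 1
First 1 characters: "o"
Remaining characters: "pbgikb"
Concatenate remaining + first: "pbgikb" + "o" = "pbgikbo"

pbgikbo


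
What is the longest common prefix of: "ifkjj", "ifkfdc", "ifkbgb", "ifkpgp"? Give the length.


Words: ifkjj, ifkfdc, ifkbgb, ifkpgp
  Position 0: all 'i' => match
  Position 1: all 'f' => match
  Position 2: all 'k' => match
  Position 3: ('j', 'f', 'b', 'p') => mismatch, stop
LCP = "ifk" (length 3)

3


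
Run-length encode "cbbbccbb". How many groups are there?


Input: cbbbccbb
Scanning for consecutive runs:
  Group 1: 'c' x 1 (positions 0-0)
  Group 2: 'b' x 3 (positions 1-3)
  Group 3: 'c' x 2 (positions 4-5)
  Group 4: 'b' x 2 (positions 6-7)
Total groups: 4

4


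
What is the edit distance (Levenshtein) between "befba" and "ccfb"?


Computing edit distance: "befba" -> "ccfb"
DP table:
           c    c    f    b
      0    1    2    3    4
  b   1    1    2    3    3
  e   2    2    2    3    4
  f   3    3    3    2    3
  b   4    4    4    3    2
  a   5    5    5    4    3
Edit distance = dp[5][4] = 3

3


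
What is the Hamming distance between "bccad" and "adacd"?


Comparing "bccad" and "adacd" position by position:
  Position 0: 'b' vs 'a' => differ
  Position 1: 'c' vs 'd' => differ
  Position 2: 'c' vs 'a' => differ
  Position 3: 'a' vs 'c' => differ
  Position 4: 'd' vs 'd' => same
Total differences (Hamming distance): 4

4


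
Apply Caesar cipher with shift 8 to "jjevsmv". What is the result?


Caesar cipher: shift "jjevsmv" by 8
  'j' (pos 9) + 8 = pos 17 = 'r'
  'j' (pos 9) + 8 = pos 17 = 'r'
  'e' (pos 4) + 8 = pos 12 = 'm'
  'v' (pos 21) + 8 = pos 3 = 'd'
  's' (pos 18) + 8 = pos 0 = 'a'
  'm' (pos 12) + 8 = pos 20 = 'u'
  'v' (pos 21) + 8 = pos 3 = 'd'
Result: rrmdaud

rrmdaud


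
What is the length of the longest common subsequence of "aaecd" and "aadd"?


LCS of "aaecd" and "aadd"
DP table:
           a    a    d    d
      0    0    0    0    0
  a   0    1    1    1    1
  a   0    1    2    2    2
  e   0    1    2    2    2
  c   0    1    2    2    2
  d   0    1    2    3    3
LCS length = dp[5][4] = 3

3


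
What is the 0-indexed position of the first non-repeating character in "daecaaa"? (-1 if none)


Input: daecaaa
Character frequencies:
  'a': 4
  'c': 1
  'd': 1
  'e': 1
Scanning left to right for freq == 1:
  Position 0 ('d'): unique! => answer = 0

0


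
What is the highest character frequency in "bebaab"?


Input: bebaab
Character counts:
  'a': 2
  'b': 3
  'e': 1
Maximum frequency: 3

3


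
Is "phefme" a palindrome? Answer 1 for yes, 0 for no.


Input: phefme
Reversed: emfehp
  Compare pos 0 ('p') with pos 5 ('e'): MISMATCH
  Compare pos 1 ('h') with pos 4 ('m'): MISMATCH
  Compare pos 2 ('e') with pos 3 ('f'): MISMATCH
Result: not a palindrome

0


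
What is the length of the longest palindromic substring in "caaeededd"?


Input: "caaeededd"
Checking substrings for palindromes:
  [4:7] "ede" (len 3) => palindrome
  [5:8] "ded" (len 3) => palindrome
  [1:3] "aa" (len 2) => palindrome
  [3:5] "ee" (len 2) => palindrome
  [7:9] "dd" (len 2) => palindrome
Longest palindromic substring: "ede" with length 3

3


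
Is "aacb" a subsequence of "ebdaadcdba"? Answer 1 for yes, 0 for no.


Check if "aacb" is a subsequence of "ebdaadcdba"
Greedy scan:
  Position 0 ('e'): no match needed
  Position 1 ('b'): no match needed
  Position 2 ('d'): no match needed
  Position 3 ('a'): matches sub[0] = 'a'
  Position 4 ('a'): matches sub[1] = 'a'
  Position 5 ('d'): no match needed
  Position 6 ('c'): matches sub[2] = 'c'
  Position 7 ('d'): no match needed
  Position 8 ('b'): matches sub[3] = 'b'
  Position 9 ('a'): no match needed
All 4 characters matched => is a subsequence

1


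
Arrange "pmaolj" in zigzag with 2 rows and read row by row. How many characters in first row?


Zigzag "pmaolj" into 2 rows:
Placing characters:
  'p' => row 0
  'm' => row 1
  'a' => row 0
  'o' => row 1
  'l' => row 0
  'j' => row 1
Rows:
  Row 0: "pal"
  Row 1: "moj"
First row length: 3

3


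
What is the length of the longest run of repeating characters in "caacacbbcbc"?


Input: "caacacbbcbc"
Scanning for longest run:
  Position 1 ('a'): new char, reset run to 1
  Position 2 ('a'): continues run of 'a', length=2
  Position 3 ('c'): new char, reset run to 1
  Position 4 ('a'): new char, reset run to 1
  Position 5 ('c'): new char, reset run to 1
  Position 6 ('b'): new char, reset run to 1
  Position 7 ('b'): continues run of 'b', length=2
  Position 8 ('c'): new char, reset run to 1
  Position 9 ('b'): new char, reset run to 1
  Position 10 ('c'): new char, reset run to 1
Longest run: 'a' with length 2

2


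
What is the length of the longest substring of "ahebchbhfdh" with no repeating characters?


Input: "ahebchbhfdh"
Sliding window (track last position of each char):
  Position 0 ('a'): window [0,0] length 1 -- new best
  Position 1 ('h'): window [0,1] length 2 -- new best
  Position 2 ('e'): window [0,2] length 3 -- new best
  Position 3 ('b'): window [0,3] length 4 -- new best
  Position 4 ('c'): window [0,4] length 5 -- new best
  Position 5 ('h'): repeat (last at 1), move window start to 2
  Position 5 ('h'): window [2,5] length 4
  Position 6 ('b'): repeat (last at 3), move window start to 4
  Position 6 ('b'): window [4,6] length 3
  Position 7 ('h'): repeat (last at 5), move window start to 6
  Position 7 ('h'): window [6,7] length 2
  Position 8 ('f'): window [6,8] length 3
  Position 9 ('d'): window [6,9] length 4
  Position 10 ('h'): repeat (last at 7), move window start to 8
  Position 10 ('h'): window [8,10] length 3
Longest substring with no repeats: "ahebc" with length 5

5


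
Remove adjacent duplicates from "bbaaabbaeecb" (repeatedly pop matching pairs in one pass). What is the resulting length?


Input: bbaaabbaeecb
Stack-based adjacent duplicate removal:
  Read 'b': push. Stack: b
  Read 'b': matches stack top 'b' => pop. Stack: (empty)
  Read 'a': push. Stack: a
  Read 'a': matches stack top 'a' => pop. Stack: (empty)
  Read 'a': push. Stack: a
  Read 'b': push. Stack: ab
  Read 'b': matches stack top 'b' => pop. Stack: a
  Read 'a': matches stack top 'a' => pop. Stack: (empty)
  Read 'e': push. Stack: e
  Read 'e': matches stack top 'e' => pop. Stack: (empty)
  Read 'c': push. Stack: c
  Read 'b': push. Stack: cb
Final stack: "cb" (length 2)

2


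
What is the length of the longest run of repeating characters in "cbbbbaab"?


Input: "cbbbbaab"
Scanning for longest run:
  Position 1 ('b'): new char, reset run to 1
  Position 2 ('b'): continues run of 'b', length=2
  Position 3 ('b'): continues run of 'b', length=3
  Position 4 ('b'): continues run of 'b', length=4
  Position 5 ('a'): new char, reset run to 1
  Position 6 ('a'): continues run of 'a', length=2
  Position 7 ('b'): new char, reset run to 1
Longest run: 'b' with length 4

4


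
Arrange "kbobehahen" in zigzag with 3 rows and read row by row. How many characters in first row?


Zigzag "kbobehahen" into 3 rows:
Placing characters:
  'k' => row 0
  'b' => row 1
  'o' => row 2
  'b' => row 1
  'e' => row 0
  'h' => row 1
  'a' => row 2
  'h' => row 1
  'e' => row 0
  'n' => row 1
Rows:
  Row 0: "kee"
  Row 1: "bbhhn"
  Row 2: "oa"
First row length: 3

3


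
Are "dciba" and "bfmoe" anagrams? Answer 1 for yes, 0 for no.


Strings: "dciba", "bfmoe"
Sorted first:  abcdi
Sorted second: befmo
Differ at position 0: 'a' vs 'b' => not anagrams

0


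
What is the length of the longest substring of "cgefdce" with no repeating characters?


Input: "cgefdce"
Sliding window (track last position of each char):
  Position 0 ('c'): window [0,0] length 1 -- new best
  Position 1 ('g'): window [0,1] length 2 -- new best
  Position 2 ('e'): window [0,2] length 3 -- new best
  Position 3 ('f'): window [0,3] length 4 -- new best
  Position 4 ('d'): window [0,4] length 5 -- new best
  Position 5 ('c'): repeat (last at 0), move window start to 1
  Position 5 ('c'): window [1,5] length 5
  Position 6 ('e'): repeat (last at 2), move window start to 3
  Position 6 ('e'): window [3,6] length 4
Longest substring with no repeats: "cgefd" with length 5

5


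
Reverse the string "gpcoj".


Input: gpcoj
Reading characters right to left:
  Position 4: 'j'
  Position 3: 'o'
  Position 2: 'c'
  Position 1: 'p'
  Position 0: 'g'
Reversed: jocpg

jocpg


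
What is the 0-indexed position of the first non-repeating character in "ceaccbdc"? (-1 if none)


Input: ceaccbdc
Character frequencies:
  'a': 1
  'b': 1
  'c': 4
  'd': 1
  'e': 1
Scanning left to right for freq == 1:
  Position 0 ('c'): freq=4, skip
  Position 1 ('e'): unique! => answer = 1

1


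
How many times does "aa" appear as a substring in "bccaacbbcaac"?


Searching for "aa" in "bccaacbbcaac"
Scanning each position:
  Position 0: "bc" => no
  Position 1: "cc" => no
  Position 2: "ca" => no
  Position 3: "aa" => MATCH
  Position 4: "ac" => no
  Position 5: "cb" => no
  Position 6: "bb" => no
  Position 7: "bc" => no
  Position 8: "ca" => no
  Position 9: "aa" => MATCH
  Position 10: "ac" => no
Total occurrences: 2

2


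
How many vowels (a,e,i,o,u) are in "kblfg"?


Input: kblfg
Checking each character:
  'k' at position 0: consonant
  'b' at position 1: consonant
  'l' at position 2: consonant
  'f' at position 3: consonant
  'g' at position 4: consonant
Total vowels: 0

0


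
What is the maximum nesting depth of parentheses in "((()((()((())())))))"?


Input: "((()((()((())())))))"
Tracking depth:
  Position 0 '(': depth becomes 1
  Position 1 '(': depth becomes 2
  Position 2 '(': depth becomes 3
  Position 3 ')': depth becomes 2
  Position 4 '(': depth becomes 3
  Position 5 '(': depth becomes 4
  Position 6 '(': depth becomes 5
  Position 7 ')': depth becomes 4
  Position 8 '(': depth becomes 5
  Position 9 '(': depth becomes 6
  Position 10 '(': depth becomes 7
  Position 11 ')': depth becomes 6
  Position 12 ')': depth becomes 5
  Position 13 '(': depth becomes 6
  Position 14 ')': depth becomes 5
  Position 15 ')': depth becomes 4
  Position 16 ')': depth becomes 3
  Position 17 ')': depth becomes 2
  Position 18 ')': depth becomes 1
  Position 19 ')': depth becomes 0
Maximum depth reached: 7

7


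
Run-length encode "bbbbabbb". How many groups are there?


Input: bbbbabbb
Scanning for consecutive runs:
  Group 1: 'b' x 4 (positions 0-3)
  Group 2: 'a' x 1 (positions 4-4)
  Group 3: 'b' x 3 (positions 5-7)
Total groups: 3

3


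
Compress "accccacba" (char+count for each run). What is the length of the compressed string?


Input: accccacba
Runs:
  'a' x 1 => "a1"
  'c' x 4 => "c4"
  'a' x 1 => "a1"
  'c' x 1 => "c1"
  'b' x 1 => "b1"
  'a' x 1 => "a1"
Compressed: "a1c4a1c1b1a1"
Compressed length: 12

12


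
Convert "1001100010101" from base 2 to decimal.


Input: "1001100010101" in base 2
Positional expansion:
  Digit '1' (value 1) x 2^12 = 4096
  Digit '0' (value 0) x 2^11 = 0
  Digit '0' (value 0) x 2^10 = 0
  Digit '1' (value 1) x 2^9 = 512
  Digit '1' (value 1) x 2^8 = 256
  Digit '0' (value 0) x 2^7 = 0
  Digit '0' (value 0) x 2^6 = 0
  Digit '0' (value 0) x 2^5 = 0
  Digit '1' (value 1) x 2^4 = 16
  Digit '0' (value 0) x 2^3 = 0
  Digit '1' (value 1) x 2^2 = 4
  Digit '0' (value 0) x 2^1 = 0
  Digit '1' (value 1) x 2^0 = 1
Sum = 4885

4885


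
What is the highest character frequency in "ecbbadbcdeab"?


Input: ecbbadbcdeab
Character counts:
  'a': 2
  'b': 4
  'c': 2
  'd': 2
  'e': 2
Maximum frequency: 4

4


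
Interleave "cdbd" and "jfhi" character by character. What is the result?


Interleaving "cdbd" and "jfhi":
  Position 0: 'c' from first, 'j' from second => "cj"
  Position 1: 'd' from first, 'f' from second => "df"
  Position 2: 'b' from first, 'h' from second => "bh"
  Position 3: 'd' from first, 'i' from second => "di"
Result: cjdfbhdi

cjdfbhdi


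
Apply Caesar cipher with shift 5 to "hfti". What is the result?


Caesar cipher: shift "hfti" by 5
  'h' (pos 7) + 5 = pos 12 = 'm'
  'f' (pos 5) + 5 = pos 10 = 'k'
  't' (pos 19) + 5 = pos 24 = 'y'
  'i' (pos 8) + 5 = pos 13 = 'n'
Result: mkyn

mkyn


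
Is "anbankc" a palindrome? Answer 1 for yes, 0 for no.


Input: anbankc
Reversed: cknabna
  Compare pos 0 ('a') with pos 6 ('c'): MISMATCH
  Compare pos 1 ('n') with pos 5 ('k'): MISMATCH
  Compare pos 2 ('b') with pos 4 ('n'): MISMATCH
Result: not a palindrome

0


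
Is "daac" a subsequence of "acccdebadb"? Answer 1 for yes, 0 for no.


Check if "daac" is a subsequence of "acccdebadb"
Greedy scan:
  Position 0 ('a'): no match needed
  Position 1 ('c'): no match needed
  Position 2 ('c'): no match needed
  Position 3 ('c'): no match needed
  Position 4 ('d'): matches sub[0] = 'd'
  Position 5 ('e'): no match needed
  Position 6 ('b'): no match needed
  Position 7 ('a'): matches sub[1] = 'a'
  Position 8 ('d'): no match needed
  Position 9 ('b'): no match needed
Only matched 2/4 characters => not a subsequence

0


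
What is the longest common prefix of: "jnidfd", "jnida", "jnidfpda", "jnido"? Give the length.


Words: jnidfd, jnida, jnidfpda, jnido
  Position 0: all 'j' => match
  Position 1: all 'n' => match
  Position 2: all 'i' => match
  Position 3: all 'd' => match
  Position 4: ('f', 'a', 'f', 'o') => mismatch, stop
LCP = "jnid" (length 4)

4


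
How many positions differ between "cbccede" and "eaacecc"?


Comparing "cbccede" and "eaacecc" position by position:
  Position 0: 'c' vs 'e' => DIFFER
  Position 1: 'b' vs 'a' => DIFFER
  Position 2: 'c' vs 'a' => DIFFER
  Position 3: 'c' vs 'c' => same
  Position 4: 'e' vs 'e' => same
  Position 5: 'd' vs 'c' => DIFFER
  Position 6: 'e' vs 'c' => DIFFER
Positions that differ: 5

5


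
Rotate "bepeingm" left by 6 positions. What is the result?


Input: "bepeingm", rotate left by 6
First 6 characters: "bepein"
Remaining characters: "gm"
Concatenate remaining + first: "gm" + "bepein" = "gmbepein"

gmbepein


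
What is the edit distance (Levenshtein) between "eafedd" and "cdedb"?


Computing edit distance: "eafedd" -> "cdedb"
DP table:
           c    d    e    d    b
      0    1    2    3    4    5
  e   1    1    2    2    3    4
  a   2    2    2    3    3    4
  f   3    3    3    3    4    4
  e   4    4    4    3    4    5
  d   5    5    4    4    3    4
  d   6    6    5    5    4    4
Edit distance = dp[6][5] = 4

4


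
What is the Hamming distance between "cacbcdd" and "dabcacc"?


Comparing "cacbcdd" and "dabcacc" position by position:
  Position 0: 'c' vs 'd' => differ
  Position 1: 'a' vs 'a' => same
  Position 2: 'c' vs 'b' => differ
  Position 3: 'b' vs 'c' => differ
  Position 4: 'c' vs 'a' => differ
  Position 5: 'd' vs 'c' => differ
  Position 6: 'd' vs 'c' => differ
Total differences (Hamming distance): 6

6


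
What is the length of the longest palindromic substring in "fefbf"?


Input: "fefbf"
Checking substrings for palindromes:
  [0:3] "fef" (len 3) => palindrome
  [2:5] "fbf" (len 3) => palindrome
Longest palindromic substring: "fef" with length 3

3


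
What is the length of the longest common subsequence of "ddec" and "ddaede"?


LCS of "ddec" and "ddaede"
DP table:
           d    d    a    e    d    e
      0    0    0    0    0    0    0
  d   0    1    1    1    1    1    1
  d   0    1    2    2    2    2    2
  e   0    1    2    2    3    3    3
  c   0    1    2    2    3    3    3
LCS length = dp[4][6] = 3

3


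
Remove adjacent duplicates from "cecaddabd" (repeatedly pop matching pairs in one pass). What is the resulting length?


Input: cecaddabd
Stack-based adjacent duplicate removal:
  Read 'c': push. Stack: c
  Read 'e': push. Stack: ce
  Read 'c': push. Stack: cec
  Read 'a': push. Stack: ceca
  Read 'd': push. Stack: cecad
  Read 'd': matches stack top 'd' => pop. Stack: ceca
  Read 'a': matches stack top 'a' => pop. Stack: cec
  Read 'b': push. Stack: cecb
  Read 'd': push. Stack: cecbd
Final stack: "cecbd" (length 5)

5


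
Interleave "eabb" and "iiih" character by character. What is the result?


Interleaving "eabb" and "iiih":
  Position 0: 'e' from first, 'i' from second => "ei"
  Position 1: 'a' from first, 'i' from second => "ai"
  Position 2: 'b' from first, 'i' from second => "bi"
  Position 3: 'b' from first, 'h' from second => "bh"
Result: eiaibibh

eiaibibh


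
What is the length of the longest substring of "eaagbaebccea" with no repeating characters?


Input: "eaagbaebccea"
Sliding window (track last position of each char):
  Position 0 ('e'): window [0,0] length 1 -- new best
  Position 1 ('a'): window [0,1] length 2 -- new best
  Position 2 ('a'): repeat (last at 1), move window start to 2
  Position 2 ('a'): window [2,2] length 1
  Position 3 ('g'): window [2,3] length 2
  Position 4 ('b'): window [2,4] length 3 -- new best
  Position 5 ('a'): repeat (last at 2), move window start to 3
  Position 5 ('a'): window [3,5] length 3
  Position 6 ('e'): window [3,6] length 4 -- new best
  Position 7 ('b'): repeat (last at 4), move window start to 5
  Position 7 ('b'): window [5,7] length 3
  Position 8 ('c'): window [5,8] length 4
  Position 9 ('c'): repeat (last at 8), move window start to 9
  Position 9 ('c'): window [9,9] length 1
  Position 10 ('e'): window [9,10] length 2
  Position 11 ('a'): window [9,11] length 3
Longest substring with no repeats: "gbae" with length 4

4


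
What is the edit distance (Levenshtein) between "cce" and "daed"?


Computing edit distance: "cce" -> "daed"
DP table:
           d    a    e    d
      0    1    2    3    4
  c   1    1    2    3    4
  c   2    2    2    3    4
  e   3    3    3    2    3
Edit distance = dp[3][4] = 3

3


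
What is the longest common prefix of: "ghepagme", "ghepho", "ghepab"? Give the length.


Words: ghepagme, ghepho, ghepab
  Position 0: all 'g' => match
  Position 1: all 'h' => match
  Position 2: all 'e' => match
  Position 3: all 'p' => match
  Position 4: ('a', 'h', 'a') => mismatch, stop
LCP = "ghep" (length 4)

4


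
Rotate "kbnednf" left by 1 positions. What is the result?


Input: "kbnednf", rotate left by 1
First 1 characters: "k"
Remaining characters: "bnednf"
Concatenate remaining + first: "bnednf" + "k" = "bnednfk"

bnednfk


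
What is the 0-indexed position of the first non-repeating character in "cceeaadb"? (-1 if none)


Input: cceeaadb
Character frequencies:
  'a': 2
  'b': 1
  'c': 2
  'd': 1
  'e': 2
Scanning left to right for freq == 1:
  Position 0 ('c'): freq=2, skip
  Position 1 ('c'): freq=2, skip
  Position 2 ('e'): freq=2, skip
  Position 3 ('e'): freq=2, skip
  Position 4 ('a'): freq=2, skip
  Position 5 ('a'): freq=2, skip
  Position 6 ('d'): unique! => answer = 6

6


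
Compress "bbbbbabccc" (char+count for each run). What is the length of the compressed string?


Input: bbbbbabccc
Runs:
  'b' x 5 => "b5"
  'a' x 1 => "a1"
  'b' x 1 => "b1"
  'c' x 3 => "c3"
Compressed: "b5a1b1c3"
Compressed length: 8

8


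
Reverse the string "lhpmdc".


Input: lhpmdc
Reading characters right to left:
  Position 5: 'c'
  Position 4: 'd'
  Position 3: 'm'
  Position 2: 'p'
  Position 1: 'h'
  Position 0: 'l'
Reversed: cdmphl

cdmphl


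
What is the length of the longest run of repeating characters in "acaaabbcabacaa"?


Input: "acaaabbcabacaa"
Scanning for longest run:
  Position 1 ('c'): new char, reset run to 1
  Position 2 ('a'): new char, reset run to 1
  Position 3 ('a'): continues run of 'a', length=2
  Position 4 ('a'): continues run of 'a', length=3
  Position 5 ('b'): new char, reset run to 1
  Position 6 ('b'): continues run of 'b', length=2
  Position 7 ('c'): new char, reset run to 1
  Position 8 ('a'): new char, reset run to 1
  Position 9 ('b'): new char, reset run to 1
  Position 10 ('a'): new char, reset run to 1
  Position 11 ('c'): new char, reset run to 1
  Position 12 ('a'): new char, reset run to 1
  Position 13 ('a'): continues run of 'a', length=2
Longest run: 'a' with length 3

3


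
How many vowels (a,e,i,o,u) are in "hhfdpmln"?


Input: hhfdpmln
Checking each character:
  'h' at position 0: consonant
  'h' at position 1: consonant
  'f' at position 2: consonant
  'd' at position 3: consonant
  'p' at position 4: consonant
  'm' at position 5: consonant
  'l' at position 6: consonant
  'n' at position 7: consonant
Total vowels: 0

0


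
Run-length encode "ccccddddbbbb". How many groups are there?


Input: ccccddddbbbb
Scanning for consecutive runs:
  Group 1: 'c' x 4 (positions 0-3)
  Group 2: 'd' x 4 (positions 4-7)
  Group 3: 'b' x 4 (positions 8-11)
Total groups: 3

3


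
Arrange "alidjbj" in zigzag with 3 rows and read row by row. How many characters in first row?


Zigzag "alidjbj" into 3 rows:
Placing characters:
  'a' => row 0
  'l' => row 1
  'i' => row 2
  'd' => row 1
  'j' => row 0
  'b' => row 1
  'j' => row 2
Rows:
  Row 0: "aj"
  Row 1: "ldb"
  Row 2: "ij"
First row length: 2

2


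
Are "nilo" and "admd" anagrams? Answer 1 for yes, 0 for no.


Strings: "nilo", "admd"
Sorted first:  ilno
Sorted second: addm
Differ at position 0: 'i' vs 'a' => not anagrams

0


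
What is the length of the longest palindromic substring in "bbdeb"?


Input: "bbdeb"
Checking substrings for palindromes:
  [0:2] "bb" (len 2) => palindrome
Longest palindromic substring: "bb" with length 2

2


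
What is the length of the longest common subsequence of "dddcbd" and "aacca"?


LCS of "dddcbd" and "aacca"
DP table:
           a    a    c    c    a
      0    0    0    0    0    0
  d   0    0    0    0    0    0
  d   0    0    0    0    0    0
  d   0    0    0    0    0    0
  c   0    0    0    1    1    1
  b   0    0    0    1    1    1
  d   0    0    0    1    1    1
LCS length = dp[6][5] = 1

1


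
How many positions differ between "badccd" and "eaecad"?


Comparing "badccd" and "eaecad" position by position:
  Position 0: 'b' vs 'e' => DIFFER
  Position 1: 'a' vs 'a' => same
  Position 2: 'd' vs 'e' => DIFFER
  Position 3: 'c' vs 'c' => same
  Position 4: 'c' vs 'a' => DIFFER
  Position 5: 'd' vs 'd' => same
Positions that differ: 3

3


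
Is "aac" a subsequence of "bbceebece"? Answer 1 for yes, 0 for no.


Check if "aac" is a subsequence of "bbceebece"
Greedy scan:
  Position 0 ('b'): no match needed
  Position 1 ('b'): no match needed
  Position 2 ('c'): no match needed
  Position 3 ('e'): no match needed
  Position 4 ('e'): no match needed
  Position 5 ('b'): no match needed
  Position 6 ('e'): no match needed
  Position 7 ('c'): no match needed
  Position 8 ('e'): no match needed
Only matched 0/3 characters => not a subsequence

0


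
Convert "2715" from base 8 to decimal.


Input: "2715" in base 8
Positional expansion:
  Digit '2' (value 2) x 8^3 = 1024
  Digit '7' (value 7) x 8^2 = 448
  Digit '1' (value 1) x 8^1 = 8
  Digit '5' (value 5) x 8^0 = 5
Sum = 1485

1485
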